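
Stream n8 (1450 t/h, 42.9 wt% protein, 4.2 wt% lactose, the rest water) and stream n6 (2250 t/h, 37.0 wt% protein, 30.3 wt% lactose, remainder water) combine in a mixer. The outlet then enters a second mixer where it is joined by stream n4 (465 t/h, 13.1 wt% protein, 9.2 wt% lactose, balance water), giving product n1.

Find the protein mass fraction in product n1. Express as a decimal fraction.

0.364

Overall, product flow = 4165 t/h.
protein in = 1450×0.429 + 2250×0.370 + 465×0.131 = 1515.5 t/h.
protein fraction in n1 = 0.364.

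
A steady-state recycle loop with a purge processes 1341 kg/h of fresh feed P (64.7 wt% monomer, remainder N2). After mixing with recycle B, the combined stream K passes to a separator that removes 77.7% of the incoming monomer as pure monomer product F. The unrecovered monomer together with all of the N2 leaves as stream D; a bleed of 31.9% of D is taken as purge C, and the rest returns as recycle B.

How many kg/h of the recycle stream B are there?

1166 kg/h

N2 enters only via P and leaves only via the purge: 1341×0.353 = 0.319×(N2 in D), and the separator passes all N2, so N2 in K = N2 in D = 1483.9 kg/h.
monomer in K: m_A = 1341×0.647 + (1−0.319)·(1−0.777)·m_A, so m_A = 867.63/0.8481 = 1023 kg/h.
D = (1−0.777)×1023 + 1483.9 = 1712.1 kg/h.
Recycle B = (1−0.319)×1712.1 = 1165.9 kg/h.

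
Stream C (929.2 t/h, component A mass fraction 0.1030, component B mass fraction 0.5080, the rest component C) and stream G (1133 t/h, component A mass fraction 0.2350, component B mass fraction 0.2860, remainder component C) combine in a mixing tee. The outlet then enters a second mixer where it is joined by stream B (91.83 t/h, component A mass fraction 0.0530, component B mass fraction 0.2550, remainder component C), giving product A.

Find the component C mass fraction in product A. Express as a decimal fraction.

0.4493

Overall, product flow = 2154 t/h.
component C in = 929.2×0.389 + 1133×0.479 + 91.83×0.692 = 967.71 t/h.
component C fraction in A = 0.4493.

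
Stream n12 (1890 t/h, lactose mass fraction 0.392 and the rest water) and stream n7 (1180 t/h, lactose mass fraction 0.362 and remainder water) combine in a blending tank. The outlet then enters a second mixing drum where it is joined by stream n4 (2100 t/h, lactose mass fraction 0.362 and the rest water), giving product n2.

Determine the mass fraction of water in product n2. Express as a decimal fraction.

Overall, product flow = 5170 t/h.
water in = 1890×0.608 + 1180×0.638 + 2100×0.638 = 3241.8 t/h.
water fraction in n2 = 0.627.

0.627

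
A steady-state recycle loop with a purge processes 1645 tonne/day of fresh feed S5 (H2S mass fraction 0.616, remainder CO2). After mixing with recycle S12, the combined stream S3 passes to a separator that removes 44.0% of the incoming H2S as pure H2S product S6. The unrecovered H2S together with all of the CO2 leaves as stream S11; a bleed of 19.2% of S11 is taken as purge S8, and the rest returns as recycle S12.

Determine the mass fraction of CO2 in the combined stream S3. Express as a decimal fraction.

0.640

CO2 enters only via S5 and leaves only via the purge: 1645×0.384 = 0.192×(CO2 in S11), and the separator passes all CO2, so CO2 in S3 = CO2 in S11 = 3290 tonne/day.
H2S in S3: m_A = 1645×0.616 + (1−0.192)·(1−0.440)·m_A, so m_A = 1013.3/0.5475 = 1850.7 tonne/day.
S3 = 1850.7 + 3290 = 5140.7 tonne/day.
CO2 fraction in S3 = 3290/5140.7 = 0.640.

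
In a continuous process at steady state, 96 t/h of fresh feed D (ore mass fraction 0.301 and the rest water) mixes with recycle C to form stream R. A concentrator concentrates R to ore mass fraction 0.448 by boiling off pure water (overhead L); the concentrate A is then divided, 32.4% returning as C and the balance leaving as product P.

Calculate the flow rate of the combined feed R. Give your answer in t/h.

Overall ore balance (none leaves overhead): ore in fresh feed = ore in product, i.e. 96×0.301 = (1−0.324)·A·0.448.
A = 28.896/(0.448×0.676) = 95.414 t/h.
Recycle C = 0.324×95.414 = 30.914 t/h.
Combined feed R = 96 + 30.914 = 126.91 t/h.

126.9 t/h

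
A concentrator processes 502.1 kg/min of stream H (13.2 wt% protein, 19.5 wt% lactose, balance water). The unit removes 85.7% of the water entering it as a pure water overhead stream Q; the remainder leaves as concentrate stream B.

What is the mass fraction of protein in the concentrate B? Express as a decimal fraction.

0.312

protein is not removed: 502.1×0.132 = 66.277 kg/min of protein enters B.
water entering = 502.1×0.673 = 337.91 kg/min; overhead removed = 0.857×337.91 = 289.59 kg/min.
Concentrate = 502.1 − 289.59 = 212.51 kg/min.
Mass fraction = 66.277/212.51 = 0.312.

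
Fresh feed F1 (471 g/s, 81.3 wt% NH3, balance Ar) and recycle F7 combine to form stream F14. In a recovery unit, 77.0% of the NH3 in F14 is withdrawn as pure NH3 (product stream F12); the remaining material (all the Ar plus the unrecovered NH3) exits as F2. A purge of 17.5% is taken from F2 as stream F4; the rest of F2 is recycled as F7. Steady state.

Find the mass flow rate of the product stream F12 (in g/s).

363.9 g/s

NH3 in F14: m_A = 471×0.813 + (1−0.175)·(1−0.770)·m_A, so m_A = 382.92/0.8103 = 472.6 g/s.
Product F12 = 0.770×472.6 = 363.9 g/s.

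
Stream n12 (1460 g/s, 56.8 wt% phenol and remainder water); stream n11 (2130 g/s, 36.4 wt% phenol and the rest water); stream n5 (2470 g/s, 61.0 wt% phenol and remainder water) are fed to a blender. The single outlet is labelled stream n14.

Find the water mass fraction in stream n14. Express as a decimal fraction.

Total flow out = 1460 + 2130 + 2470 = 6060 g/s.
water in = 1460×0.432 + 2130×0.636 + 2470×0.390 = 2948.7 g/s.
water mass fraction in n14 = 2948.7/6060 = 0.487.

0.487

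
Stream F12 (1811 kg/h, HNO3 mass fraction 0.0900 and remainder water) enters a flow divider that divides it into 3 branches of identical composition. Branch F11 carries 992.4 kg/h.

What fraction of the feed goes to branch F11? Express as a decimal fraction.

0.548

Fraction to F11 = 992.4/1811 = 0.5480.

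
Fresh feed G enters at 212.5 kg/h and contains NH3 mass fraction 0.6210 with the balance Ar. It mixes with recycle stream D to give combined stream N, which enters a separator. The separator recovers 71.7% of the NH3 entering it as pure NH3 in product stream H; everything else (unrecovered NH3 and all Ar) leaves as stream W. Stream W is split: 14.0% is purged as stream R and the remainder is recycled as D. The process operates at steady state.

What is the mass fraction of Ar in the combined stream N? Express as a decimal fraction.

0.7674

Ar enters only via G and leaves only via the purge: 212.5×0.379 = 0.140×(Ar in W), and the separator passes all Ar, so Ar in N = Ar in W = 575.27 kg/h.
NH3 in N: m_A = 212.5×0.621 + (1−0.140)·(1−0.717)·m_A, so m_A = 131.96/0.7566 = 174.41 kg/h.
N = 174.41 + 575.27 = 749.68 kg/h.
Ar fraction in N = 575.27/749.68 = 0.7674.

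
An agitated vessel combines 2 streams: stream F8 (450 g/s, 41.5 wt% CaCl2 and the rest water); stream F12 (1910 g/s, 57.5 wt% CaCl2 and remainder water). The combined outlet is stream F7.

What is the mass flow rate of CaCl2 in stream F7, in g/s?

CaCl2 out = CaCl2 in = 450×0.415 + 1910×0.575 = 1285 g/s.

1285 g/s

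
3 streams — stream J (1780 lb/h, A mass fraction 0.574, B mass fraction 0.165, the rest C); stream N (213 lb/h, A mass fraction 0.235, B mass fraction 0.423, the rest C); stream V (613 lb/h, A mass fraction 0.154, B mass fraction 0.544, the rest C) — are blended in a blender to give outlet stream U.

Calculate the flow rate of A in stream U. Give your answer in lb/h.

A out = A in = 1780×0.574 + 213×0.235 + 613×0.154 = 1166.2 lb/h.

1166 lb/h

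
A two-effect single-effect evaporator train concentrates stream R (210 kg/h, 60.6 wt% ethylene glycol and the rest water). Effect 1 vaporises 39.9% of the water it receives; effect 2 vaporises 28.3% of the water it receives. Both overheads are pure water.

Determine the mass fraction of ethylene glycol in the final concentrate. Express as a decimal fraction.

0.7811

water in feed = 210×0.394 = 82.74 kg/h.
After stage 1: water left = (1−0.399)×82.74 = 49.727; stream total = 176.99 kg/h.
After stage 2: water left = (1−0.283)×49.727 = 35.654; final concentrate = 162.91 kg/h.
ethylene glycol fraction = 127.26/162.91 = 0.7811.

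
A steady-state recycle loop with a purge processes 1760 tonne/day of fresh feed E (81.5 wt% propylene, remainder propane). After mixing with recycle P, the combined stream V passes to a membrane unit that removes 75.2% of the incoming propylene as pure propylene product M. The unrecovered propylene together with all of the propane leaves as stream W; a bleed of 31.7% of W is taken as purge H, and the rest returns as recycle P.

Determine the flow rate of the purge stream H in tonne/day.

propane enters only via E and leaves only via the purge: 1760×0.185 = 0.317×(propane in W), and the membrane unit passes all propane, so propane in V = propane in W = 1027.1 tonne/day.
propylene in V: m_A = 1760×0.815 + (1−0.317)·(1−0.752)·m_A, so m_A = 1434.4/0.8306 = 1726.9 tonne/day.
W = (1−0.752)×1726.9 + 1027.1 = 1455.4 tonne/day.
Purge H = 0.317×1455.4 = 461.36 tonne/day.

461.4 tonne/day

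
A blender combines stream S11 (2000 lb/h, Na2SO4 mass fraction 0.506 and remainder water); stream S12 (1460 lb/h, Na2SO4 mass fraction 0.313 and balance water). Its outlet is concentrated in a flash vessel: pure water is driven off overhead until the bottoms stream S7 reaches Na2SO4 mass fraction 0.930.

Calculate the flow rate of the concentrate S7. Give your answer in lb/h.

Na2SO4 entering = 2000×0.506 + 1460×0.313 = 1469 lb/h.
All Na2SO4 reports to S7, so S7 = 1469/0.930 = 1579.5 lb/h.

1580 lb/h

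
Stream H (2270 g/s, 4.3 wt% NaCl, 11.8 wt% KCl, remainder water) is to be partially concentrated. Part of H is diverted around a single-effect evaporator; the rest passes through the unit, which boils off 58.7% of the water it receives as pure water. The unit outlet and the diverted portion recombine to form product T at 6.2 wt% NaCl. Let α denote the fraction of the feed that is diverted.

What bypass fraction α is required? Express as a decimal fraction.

All 2270×0.043 = 97.61 g/s of NaCl reaches T, so T = 97.61/0.062 = 1574.4 g/s and vapour = 695.65 g/s.
The evaporator receives (1−α)·2270 of feed at 0.839 water and removes 0.587 of that water:
0.587×0.839×(1−α)×2270 = 695.65
(1−α) = 695.65/1118 = 0.6222;  α = 0.3778.

0.378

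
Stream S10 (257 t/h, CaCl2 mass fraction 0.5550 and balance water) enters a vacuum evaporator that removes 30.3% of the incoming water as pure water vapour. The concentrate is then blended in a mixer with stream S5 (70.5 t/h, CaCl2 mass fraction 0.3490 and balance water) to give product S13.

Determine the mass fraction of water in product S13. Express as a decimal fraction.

0.4289

Vapour removed = 0.303×0.445×257 = 34.653 t/h; concentrate = 222.35 t/h.
water reaching the mixer = 79.712 (from concentrate) + 70.5×0.651 = 125.61 t/h.
Product flow = 222.35 + 70.5 = 292.85 t/h; water fraction = 0.4289.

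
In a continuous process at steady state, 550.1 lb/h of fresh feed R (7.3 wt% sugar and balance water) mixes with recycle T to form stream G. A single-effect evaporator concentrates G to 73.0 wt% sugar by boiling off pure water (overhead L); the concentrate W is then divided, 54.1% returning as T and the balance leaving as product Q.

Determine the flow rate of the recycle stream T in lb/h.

64.84 lb/h

Overall sugar balance (none leaves overhead): sugar in fresh feed = sugar in product, i.e. 550.1×0.073 = (1−0.541)·W·0.730.
W = 40.157/(0.730×0.459) = 119.85 lb/h.
Recycle T = 0.541×119.85 = 64.837 lb/h.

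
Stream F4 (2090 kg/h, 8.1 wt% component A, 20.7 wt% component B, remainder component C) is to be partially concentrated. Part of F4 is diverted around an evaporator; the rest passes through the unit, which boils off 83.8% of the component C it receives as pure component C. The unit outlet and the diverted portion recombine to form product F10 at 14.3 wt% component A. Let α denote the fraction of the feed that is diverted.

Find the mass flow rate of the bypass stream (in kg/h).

All 2090×0.081 = 169.29 kg/h of component A reaches F10, so F10 = 169.29/0.143 = 1183.8 kg/h and vapour = 906.15 kg/h.
The evaporator receives (1−α)·2090 of feed at 0.712 component C and removes 0.838 of that component C:
0.838×0.712×(1−α)×2090 = 906.15
(1−α) = 906.15/1247 = 0.7267;  α = 0.2733.
Bypass flow = 0.2733×2090 = 571.28 kg/h.

571.3 kg/h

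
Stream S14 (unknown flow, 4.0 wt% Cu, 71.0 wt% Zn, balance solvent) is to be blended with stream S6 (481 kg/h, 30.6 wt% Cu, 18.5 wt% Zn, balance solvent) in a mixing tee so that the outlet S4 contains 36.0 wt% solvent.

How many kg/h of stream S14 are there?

651.5 kg/h

Let S14 be the unknown flow. Total out = 481 + S14.
solvent balance: 244.83 + 0.250·S14 = 0.360·(481 + S14)
(0.250 − 0.360)·S14 = 0.360×481 − 244.83 = -71.669
S14 = -71.669 / -0.110 = 651.54 kg/h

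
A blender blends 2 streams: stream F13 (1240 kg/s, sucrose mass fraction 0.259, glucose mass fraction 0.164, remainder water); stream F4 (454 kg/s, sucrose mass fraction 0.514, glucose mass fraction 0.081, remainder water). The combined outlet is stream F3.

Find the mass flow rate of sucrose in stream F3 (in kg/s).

554.5 kg/s

sucrose out = sucrose in = 1240×0.259 + 454×0.514 = 554.52 kg/s.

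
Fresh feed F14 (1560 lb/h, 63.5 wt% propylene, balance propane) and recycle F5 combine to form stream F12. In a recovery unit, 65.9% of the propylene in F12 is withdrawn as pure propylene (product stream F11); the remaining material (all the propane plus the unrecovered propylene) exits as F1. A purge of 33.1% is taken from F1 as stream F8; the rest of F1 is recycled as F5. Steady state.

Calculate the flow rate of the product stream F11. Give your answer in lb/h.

845.7 lb/h

propylene in F12: m_A = 1560×0.635 + (1−0.331)·(1−0.659)·m_A, so m_A = 990.6/0.7719 = 1283.4 lb/h.
Product F11 = 0.659×1283.4 = 845.74 lb/h.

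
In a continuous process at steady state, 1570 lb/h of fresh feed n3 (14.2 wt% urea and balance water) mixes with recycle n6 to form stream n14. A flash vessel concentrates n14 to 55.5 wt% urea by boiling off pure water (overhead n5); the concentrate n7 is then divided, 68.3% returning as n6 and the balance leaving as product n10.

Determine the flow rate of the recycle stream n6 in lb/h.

865.5 lb/h

Overall urea balance (none leaves overhead): urea in fresh feed = urea in product, i.e. 1570×0.142 = (1−0.683)·n7·0.555.
n7 = 222.94/(0.555×0.317) = 1267.2 lb/h.
Recycle n6 = 0.683×1267.2 = 865.48 lb/h.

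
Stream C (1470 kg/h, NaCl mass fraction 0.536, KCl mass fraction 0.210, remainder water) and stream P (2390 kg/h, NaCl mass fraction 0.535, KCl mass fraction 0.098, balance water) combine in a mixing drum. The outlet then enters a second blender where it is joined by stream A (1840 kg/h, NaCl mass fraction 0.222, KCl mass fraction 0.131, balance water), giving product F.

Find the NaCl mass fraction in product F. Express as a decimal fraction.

Overall, product flow = 5700 kg/h.
NaCl in = 1470×0.536 + 2390×0.535 + 1840×0.222 = 2475.1 kg/h.
NaCl fraction in F = 0.434.

0.434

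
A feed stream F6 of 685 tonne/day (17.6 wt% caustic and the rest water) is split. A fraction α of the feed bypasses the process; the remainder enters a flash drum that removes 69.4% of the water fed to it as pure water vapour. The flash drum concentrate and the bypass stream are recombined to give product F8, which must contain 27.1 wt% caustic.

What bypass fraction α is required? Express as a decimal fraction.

All 685×0.176 = 120.56 tonne/day of caustic reaches F8, so F8 = 120.56/0.271 = 444.87 tonne/day and vapour = 240.13 tonne/day.
The evaporator receives (1−α)·685 of feed at 0.824 water and removes 0.694 of that water:
0.694×0.824×(1−α)×685 = 240.13
(1−α) = 240.13/391.72 = 0.6130;  α = 0.3870.

0.387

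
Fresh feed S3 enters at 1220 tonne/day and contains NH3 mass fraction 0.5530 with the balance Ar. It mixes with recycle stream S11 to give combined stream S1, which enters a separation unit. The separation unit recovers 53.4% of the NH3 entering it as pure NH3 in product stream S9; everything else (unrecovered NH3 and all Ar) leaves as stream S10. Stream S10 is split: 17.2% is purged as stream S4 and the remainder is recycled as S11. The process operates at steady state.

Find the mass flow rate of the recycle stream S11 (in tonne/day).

3049 tonne/day

Ar enters only via S3 and leaves only via the purge: 1220×0.447 = 0.172×(Ar in S10), and the separation unit passes all Ar, so Ar in S1 = Ar in S10 = 3170.6 tonne/day.
NH3 in S1: m_A = 1220×0.553 + (1−0.172)·(1−0.534)·m_A, so m_A = 674.66/0.6142 = 1098.5 tonne/day.
S10 = (1−0.534)×1098.5 + 3170.6 = 3682.5 tonne/day.
Recycle S11 = (1−0.172)×3682.5 = 3049.1 tonne/day.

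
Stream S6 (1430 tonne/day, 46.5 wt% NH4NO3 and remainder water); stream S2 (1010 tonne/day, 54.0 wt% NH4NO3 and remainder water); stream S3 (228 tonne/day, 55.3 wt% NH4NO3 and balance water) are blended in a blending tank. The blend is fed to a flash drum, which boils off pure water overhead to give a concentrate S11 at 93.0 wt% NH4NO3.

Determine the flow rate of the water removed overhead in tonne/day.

NH4NO3 entering = 1430×0.465 + 1010×0.540 + 228×0.553 = 1336.4 tonne/day.
All NH4NO3 reports to S11, so S11 = 1336.4/0.930 = 1437 tonne/day.
Total feed = 2668 tonne/day; overhead = 2668 − 1437 = 1231 tonne/day.

1231 tonne/day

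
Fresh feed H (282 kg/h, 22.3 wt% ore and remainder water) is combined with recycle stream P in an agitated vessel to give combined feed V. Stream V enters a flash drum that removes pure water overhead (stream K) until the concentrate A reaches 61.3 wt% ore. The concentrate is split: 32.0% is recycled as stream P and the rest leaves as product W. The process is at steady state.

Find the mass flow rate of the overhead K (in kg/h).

179.4 kg/h

Overall ore balance (none leaves overhead): ore in fresh feed = ore in product, i.e. 282×0.223 = (1−0.320)·A·0.613.
A = 62.886/(0.613×0.680) = 150.86 kg/h.
Recycle P = 0.320×150.86 = 48.276 kg/h.
Combined feed V = 282 + 48.276 = 330.28 kg/h.
Overhead K = V − A = 330.28 − 150.86 = 179.41 kg/h.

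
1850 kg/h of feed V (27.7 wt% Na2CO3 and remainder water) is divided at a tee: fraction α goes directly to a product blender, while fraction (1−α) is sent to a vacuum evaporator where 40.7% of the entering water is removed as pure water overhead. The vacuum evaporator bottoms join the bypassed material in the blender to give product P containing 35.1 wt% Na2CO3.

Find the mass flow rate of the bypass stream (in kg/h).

524.5 kg/h

All 1850×0.277 = 512.45 kg/h of Na2CO3 reaches P, so P = 512.45/0.351 = 1460 kg/h and vapour = 390.03 kg/h.
The evaporator receives (1−α)·1850 of feed at 0.723 water and removes 0.407 of that water:
0.407×0.723×(1−α)×1850 = 390.03
(1−α) = 390.03/544.38 = 0.7165;  α = 0.2835.
Bypass flow = 0.2835×1850 = 524.55 kg/h.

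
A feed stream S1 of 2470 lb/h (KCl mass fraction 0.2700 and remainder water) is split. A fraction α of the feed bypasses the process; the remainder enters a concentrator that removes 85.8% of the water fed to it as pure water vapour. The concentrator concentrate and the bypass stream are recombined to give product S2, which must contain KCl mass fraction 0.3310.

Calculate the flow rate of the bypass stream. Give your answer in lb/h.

All 2470×0.270 = 666.9 lb/h of KCl reaches S2, so S2 = 666.9/0.331 = 2014.8 lb/h and vapour = 455.2 lb/h.
The evaporator receives (1−α)·2470 of feed at 0.730 water and removes 0.858 of that water:
0.858×0.730×(1−α)×2470 = 455.2
(1−α) = 455.2/1547.1 = 0.2942;  α = 0.7058.
Bypass flow = 0.7058×2470 = 1743.2 lb/h.

1743 lb/h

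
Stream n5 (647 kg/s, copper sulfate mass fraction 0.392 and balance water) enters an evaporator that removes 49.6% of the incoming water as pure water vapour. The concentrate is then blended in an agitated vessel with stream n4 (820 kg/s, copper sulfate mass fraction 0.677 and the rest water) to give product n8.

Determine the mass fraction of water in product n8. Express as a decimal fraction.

0.364

Vapour removed = 0.496×0.608×647 = 195.11 kg/s; concentrate = 451.89 kg/s.
water reaching the mixer = 198.26 (from concentrate) + 820×0.323 = 463.12 kg/s.
Product flow = 451.89 + 820 = 1271.9 kg/s; water fraction = 0.364.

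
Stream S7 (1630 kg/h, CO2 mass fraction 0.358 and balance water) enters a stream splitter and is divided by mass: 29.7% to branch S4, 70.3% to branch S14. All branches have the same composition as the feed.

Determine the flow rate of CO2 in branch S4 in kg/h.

Branch S4 total = 0.297×1630 = 484.11 kg/h.
CO2 in S4 = 0.358×484.11 = 173.31 kg/h.

173.3 kg/h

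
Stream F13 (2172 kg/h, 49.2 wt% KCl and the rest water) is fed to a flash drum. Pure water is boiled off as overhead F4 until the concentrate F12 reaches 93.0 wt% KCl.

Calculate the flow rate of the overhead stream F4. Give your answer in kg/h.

KCl is conserved: 2172×0.492 = 1068.6 kg/h all reports to the concentrate.
Concentrate = 1068.6/(target fraction) = 1149.1 kg/h.
Overhead = 2172 − 1149.1 = 1022.9 kg/h.

1023 kg/h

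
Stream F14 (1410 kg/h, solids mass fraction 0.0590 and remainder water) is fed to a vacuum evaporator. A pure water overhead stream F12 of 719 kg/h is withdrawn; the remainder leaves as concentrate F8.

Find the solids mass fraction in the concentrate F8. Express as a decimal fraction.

solids is not removed: 1410×0.059 = 83.19 kg/h of solids enters F8.
Concentrate = 1410 − 719 = 691 kg/h.
Mass fraction = 83.19/691 = 0.1204.

0.1204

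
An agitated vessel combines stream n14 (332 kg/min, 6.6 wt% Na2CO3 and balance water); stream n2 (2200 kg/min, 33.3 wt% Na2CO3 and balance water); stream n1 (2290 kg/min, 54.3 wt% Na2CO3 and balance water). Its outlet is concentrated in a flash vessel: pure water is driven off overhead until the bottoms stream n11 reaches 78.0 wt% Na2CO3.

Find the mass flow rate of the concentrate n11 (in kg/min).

2562 kg/min

Na2CO3 entering = 332×0.066 + 2200×0.333 + 2290×0.543 = 1998 kg/min.
All Na2CO3 reports to n11, so n11 = 1998/0.780 = 2561.5 kg/min.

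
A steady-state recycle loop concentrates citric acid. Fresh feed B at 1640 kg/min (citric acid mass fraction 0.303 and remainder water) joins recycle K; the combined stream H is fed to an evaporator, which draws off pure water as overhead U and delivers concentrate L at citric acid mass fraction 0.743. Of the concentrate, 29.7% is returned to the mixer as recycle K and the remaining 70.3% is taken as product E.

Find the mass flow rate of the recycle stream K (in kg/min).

282.6 kg/min

Overall citric acid balance (none leaves overhead): citric acid in fresh feed = citric acid in product, i.e. 1640×0.303 = (1−0.297)·L·0.743.
L = 496.92/(0.743×0.703) = 951.35 kg/min.
Recycle K = 0.297×951.35 = 282.55 kg/min.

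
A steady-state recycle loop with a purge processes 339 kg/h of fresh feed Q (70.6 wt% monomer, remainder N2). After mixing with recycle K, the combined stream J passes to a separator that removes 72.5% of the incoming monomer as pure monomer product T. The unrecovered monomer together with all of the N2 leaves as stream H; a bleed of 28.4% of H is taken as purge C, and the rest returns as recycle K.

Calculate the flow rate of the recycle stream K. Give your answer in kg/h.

309.9 kg/h

N2 enters only via Q and leaves only via the purge: 339×0.294 = 0.284×(N2 in H), and the separator passes all N2, so N2 in J = N2 in H = 350.94 kg/h.
monomer in J: m_A = 339×0.706 + (1−0.284)·(1−0.725)·m_A, so m_A = 239.33/0.8031 = 298.01 kg/h.
H = (1−0.725)×298.01 + 350.94 = 432.89 kg/h.
Recycle K = (1−0.284)×432.89 = 309.95 kg/h.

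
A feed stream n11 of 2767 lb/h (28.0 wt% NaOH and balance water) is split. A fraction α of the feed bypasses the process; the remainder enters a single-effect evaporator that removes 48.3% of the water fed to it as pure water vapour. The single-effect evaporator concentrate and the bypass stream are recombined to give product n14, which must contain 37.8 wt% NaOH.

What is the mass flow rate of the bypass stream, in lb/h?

704.2 lb/h

All 2767×0.280 = 774.76 lb/h of NaOH reaches n14, so n14 = 774.76/0.378 = 2049.6 lb/h and vapour = 717.37 lb/h.
The evaporator receives (1−α)·2767 of feed at 0.720 water and removes 0.483 of that water:
0.483×0.720×(1−α)×2767 = 717.37
(1−α) = 717.37/962.25 = 0.7455;  α = 0.2545.
Bypass flow = 0.2545×2767 = 704.17 lb/h.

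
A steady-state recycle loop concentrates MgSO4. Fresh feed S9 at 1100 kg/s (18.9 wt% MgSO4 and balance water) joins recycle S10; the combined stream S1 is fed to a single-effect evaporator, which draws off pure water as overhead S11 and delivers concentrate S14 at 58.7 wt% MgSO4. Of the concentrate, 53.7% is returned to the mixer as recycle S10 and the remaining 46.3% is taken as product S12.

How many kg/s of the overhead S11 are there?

745.8 kg/s

Overall MgSO4 balance (none leaves overhead): MgSO4 in fresh feed = MgSO4 in product, i.e. 1100×0.189 = (1−0.537)·S14·0.587.
S14 = 207.9/(0.587×0.463) = 764.95 kg/s.
Recycle S10 = 0.537×764.95 = 410.78 kg/s.
Combined feed S1 = 1100 + 410.78 = 1510.8 kg/s.
Overhead S11 = S1 − S14 = 1510.8 − 764.95 = 745.83 kg/s.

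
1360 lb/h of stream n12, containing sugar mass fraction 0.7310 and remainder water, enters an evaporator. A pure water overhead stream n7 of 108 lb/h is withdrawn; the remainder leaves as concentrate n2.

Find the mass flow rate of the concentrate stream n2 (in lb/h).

1252 lb/h

Concentrate = 1360 − 108 = 1252 lb/h.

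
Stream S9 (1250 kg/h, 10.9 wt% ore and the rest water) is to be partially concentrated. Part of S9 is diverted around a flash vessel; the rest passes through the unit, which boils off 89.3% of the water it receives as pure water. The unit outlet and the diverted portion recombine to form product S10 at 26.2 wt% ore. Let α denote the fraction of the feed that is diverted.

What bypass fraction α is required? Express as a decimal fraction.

All 1250×0.109 = 136.25 kg/h of ore reaches S10, so S10 = 136.25/0.262 = 520.04 kg/h and vapour = 729.96 kg/h.
The evaporator receives (1−α)·1250 of feed at 0.891 water and removes 0.893 of that water:
0.893×0.891×(1−α)×1250 = 729.96
(1−α) = 729.96/994.58 = 0.7339;  α = 0.2661.

0.266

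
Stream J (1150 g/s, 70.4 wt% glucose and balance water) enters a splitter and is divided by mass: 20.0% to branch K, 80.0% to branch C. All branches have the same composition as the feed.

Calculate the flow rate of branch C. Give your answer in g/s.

Branch C flow = 0.800×1150 = 920 g/s.

920 g/s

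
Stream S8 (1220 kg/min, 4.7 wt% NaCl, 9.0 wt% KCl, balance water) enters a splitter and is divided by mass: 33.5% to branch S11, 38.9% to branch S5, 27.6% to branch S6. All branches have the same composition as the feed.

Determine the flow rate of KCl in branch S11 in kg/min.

36.78 kg/min

Branch S11 total = 0.335×1220 = 408.7 kg/min.
KCl in S11 = 0.090×408.7 = 36.783 kg/min.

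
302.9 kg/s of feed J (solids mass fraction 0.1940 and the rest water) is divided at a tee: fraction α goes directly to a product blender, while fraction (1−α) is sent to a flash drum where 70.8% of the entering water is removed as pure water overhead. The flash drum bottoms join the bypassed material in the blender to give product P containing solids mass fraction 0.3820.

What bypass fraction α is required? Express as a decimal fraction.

All 302.9×0.194 = 58.763 kg/s of solids reaches P, so P = 58.763/0.382 = 153.83 kg/s and vapour = 149.07 kg/s.
The evaporator receives (1−α)·302.9 of feed at 0.806 water and removes 0.708 of that water:
0.708×0.806×(1−α)×302.9 = 149.07
(1−α) = 149.07/172.85 = 0.8624;  α = 0.1376.

0.138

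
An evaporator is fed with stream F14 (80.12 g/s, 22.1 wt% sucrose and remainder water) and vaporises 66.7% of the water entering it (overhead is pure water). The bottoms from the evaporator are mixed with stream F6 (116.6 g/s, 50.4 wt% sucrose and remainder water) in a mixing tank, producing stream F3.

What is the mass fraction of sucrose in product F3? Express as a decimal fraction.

Vapour removed = 0.667×0.779×80.12 = 41.63 g/s; concentrate = 38.49 g/s.
sucrose reaching the mixer = 17.707 (from concentrate) + 116.6×0.504 = 76.473 g/s.
Product flow = 38.49 + 116.6 = 155.09 g/s; sucrose fraction = 0.493.

0.493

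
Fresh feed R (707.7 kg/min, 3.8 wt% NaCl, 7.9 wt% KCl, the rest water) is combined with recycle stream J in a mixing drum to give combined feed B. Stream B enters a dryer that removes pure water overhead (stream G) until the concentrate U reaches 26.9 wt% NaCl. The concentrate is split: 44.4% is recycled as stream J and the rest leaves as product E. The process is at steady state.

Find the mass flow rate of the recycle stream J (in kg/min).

79.83 kg/min

Overall NaCl balance (none leaves overhead): NaCl in fresh feed = NaCl in product, i.e. 707.7×0.038 = (1−0.444)·U·0.269.
U = 26.893/(0.269×0.556) = 179.81 kg/min.
Recycle J = 0.444×179.81 = 79.834 kg/min.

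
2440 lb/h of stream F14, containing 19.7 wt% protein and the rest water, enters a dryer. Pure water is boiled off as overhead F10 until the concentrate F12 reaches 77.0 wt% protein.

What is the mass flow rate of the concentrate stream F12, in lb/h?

624.3 lb/h

protein is conserved: 2440×0.197 = 480.68 lb/h all reports to the concentrate.
Concentrate = 480.68/(target fraction) = 624.26 lb/h.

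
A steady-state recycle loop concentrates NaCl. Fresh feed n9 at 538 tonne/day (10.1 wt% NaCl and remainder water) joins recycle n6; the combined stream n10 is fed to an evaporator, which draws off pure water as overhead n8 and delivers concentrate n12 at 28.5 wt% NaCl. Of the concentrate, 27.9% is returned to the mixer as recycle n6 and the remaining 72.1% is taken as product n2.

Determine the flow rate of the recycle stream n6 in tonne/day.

Overall NaCl balance (none leaves overhead): NaCl in fresh feed = NaCl in product, i.e. 538×0.101 = (1−0.279)·n12·0.285.
n12 = 54.338/(0.285×0.721) = 264.44 tonne/day.
Recycle n6 = 0.279×264.44 = 73.778 tonne/day.

73.78 tonne/day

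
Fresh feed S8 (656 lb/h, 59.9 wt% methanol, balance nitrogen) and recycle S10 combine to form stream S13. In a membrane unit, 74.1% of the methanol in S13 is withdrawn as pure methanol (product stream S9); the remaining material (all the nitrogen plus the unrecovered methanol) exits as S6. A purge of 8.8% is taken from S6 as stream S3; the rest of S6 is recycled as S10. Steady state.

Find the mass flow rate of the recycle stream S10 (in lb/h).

2848 lb/h

nitrogen enters only via S8 and leaves only via the purge: 656×0.401 = 0.088×(nitrogen in S6), and the membrane unit passes all nitrogen, so nitrogen in S13 = nitrogen in S6 = 2989.3 lb/h.
methanol in S13: m_A = 656×0.599 + (1−0.088)·(1−0.741)·m_A, so m_A = 392.94/0.7638 = 514.46 lb/h.
S6 = (1−0.741)×514.46 + 2989.3 = 3122.5 lb/h.
Recycle S10 = (1−0.088)×3122.5 = 2847.7 lb/h.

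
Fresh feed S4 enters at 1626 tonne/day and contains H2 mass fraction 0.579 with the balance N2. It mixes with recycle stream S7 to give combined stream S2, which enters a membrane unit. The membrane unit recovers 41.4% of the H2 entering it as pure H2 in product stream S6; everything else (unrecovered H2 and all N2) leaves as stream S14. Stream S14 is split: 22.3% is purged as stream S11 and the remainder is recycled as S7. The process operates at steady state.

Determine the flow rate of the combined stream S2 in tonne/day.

N2 enters only via S4 and leaves only via the purge: 1626×0.421 = 0.223×(N2 in S14), and the membrane unit passes all N2, so N2 in S2 = N2 in S14 = 3069.7 tonne/day.
H2 in S2: m_A = 1626×0.579 + (1−0.223)·(1−0.414)·m_A, so m_A = 941.45/0.5447 = 1728.5 tonne/day.
S2 = 1728.5 + 3069.7 = 4798.2 tonne/day.

4798 tonne/day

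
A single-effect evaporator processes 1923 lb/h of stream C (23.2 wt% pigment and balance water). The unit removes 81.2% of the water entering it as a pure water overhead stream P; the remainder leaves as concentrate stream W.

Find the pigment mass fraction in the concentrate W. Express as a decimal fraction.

pigment is not removed: 1923×0.232 = 446.14 lb/h of pigment enters W.
water entering = 1923×0.768 = 1476.9 lb/h; overhead removed = 0.812×1476.9 = 1199.2 lb/h.
Concentrate = 1923 − 1199.2 = 723.79 lb/h.
Mass fraction = 446.14/723.79 = 0.616.

0.616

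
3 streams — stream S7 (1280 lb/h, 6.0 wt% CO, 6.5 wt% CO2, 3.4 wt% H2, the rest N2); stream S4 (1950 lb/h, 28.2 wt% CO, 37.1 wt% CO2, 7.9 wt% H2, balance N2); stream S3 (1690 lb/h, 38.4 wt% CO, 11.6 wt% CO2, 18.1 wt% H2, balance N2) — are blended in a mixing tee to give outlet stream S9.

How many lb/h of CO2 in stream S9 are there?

1003 lb/h

CO2 out = CO2 in = 1280×0.065 + 1950×0.371 + 1690×0.116 = 1002.7 lb/h.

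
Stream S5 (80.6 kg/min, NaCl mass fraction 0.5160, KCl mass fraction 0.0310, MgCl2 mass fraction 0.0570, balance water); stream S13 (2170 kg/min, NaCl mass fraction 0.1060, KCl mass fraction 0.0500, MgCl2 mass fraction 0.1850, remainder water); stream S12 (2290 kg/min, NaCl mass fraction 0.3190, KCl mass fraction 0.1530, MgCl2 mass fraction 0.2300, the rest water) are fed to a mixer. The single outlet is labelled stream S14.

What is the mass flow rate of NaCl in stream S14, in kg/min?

NaCl out = NaCl in = 80.6×0.516 + 2170×0.106 + 2290×0.319 = 1002.1 kg/min.

1002 kg/min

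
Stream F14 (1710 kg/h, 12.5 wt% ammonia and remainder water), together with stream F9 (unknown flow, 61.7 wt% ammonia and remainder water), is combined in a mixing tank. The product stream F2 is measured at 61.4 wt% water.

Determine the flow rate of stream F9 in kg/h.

Let F9 be the unknown flow. Total out = 1710 + F9.
water balance: 1496.2 + 0.383·F9 = 0.614·(1710 + F9)
(0.383 − 0.614)·F9 = 0.614×1710 − 1496.2 = -446.31
F9 = -446.31 / -0.231 = 1932.1 kg/h

1932 kg/h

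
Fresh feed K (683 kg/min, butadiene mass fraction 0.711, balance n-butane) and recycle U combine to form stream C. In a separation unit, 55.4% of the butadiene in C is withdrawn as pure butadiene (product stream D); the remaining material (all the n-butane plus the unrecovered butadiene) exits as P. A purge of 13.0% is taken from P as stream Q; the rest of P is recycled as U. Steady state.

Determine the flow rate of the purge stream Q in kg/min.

n-butane enters only via K and leaves only via the purge: 683×0.289 = 0.130×(n-butane in P), and the separation unit passes all n-butane, so n-butane in C = n-butane in P = 1518.4 kg/min.
butadiene in C: m_A = 683×0.711 + (1−0.130)·(1−0.554)·m_A, so m_A = 485.61/0.6120 = 793.51 kg/min.
P = (1−0.554)×793.51 + 1518.4 = 1872.3 kg/min.
Purge Q = 0.130×1872.3 = 243.39 kg/min.

243.4 kg/min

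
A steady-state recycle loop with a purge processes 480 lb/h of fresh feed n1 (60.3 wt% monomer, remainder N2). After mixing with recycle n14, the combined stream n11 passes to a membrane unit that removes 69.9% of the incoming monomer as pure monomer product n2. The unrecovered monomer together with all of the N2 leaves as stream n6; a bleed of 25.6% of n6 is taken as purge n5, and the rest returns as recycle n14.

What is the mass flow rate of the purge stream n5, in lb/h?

219.3 lb/h

N2 enters only via n1 and leaves only via the purge: 480×0.397 = 0.256×(N2 in n6), and the membrane unit passes all N2, so N2 in n11 = N2 in n6 = 744.38 lb/h.
monomer in n11: m_A = 480×0.603 + (1−0.256)·(1−0.699)·m_A, so m_A = 289.44/0.7761 = 372.96 lb/h.
n6 = (1−0.699)×372.96 + 744.38 = 856.64 lb/h.
Purge n5 = 0.256×856.64 = 219.3 lb/h.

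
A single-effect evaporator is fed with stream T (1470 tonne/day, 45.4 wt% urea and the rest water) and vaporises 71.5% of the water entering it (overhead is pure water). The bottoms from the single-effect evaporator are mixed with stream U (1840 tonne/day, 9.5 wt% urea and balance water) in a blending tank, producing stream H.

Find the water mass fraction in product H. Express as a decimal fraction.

0.692

Vapour removed = 0.715×0.546×1470 = 573.87 tonne/day; concentrate = 896.13 tonne/day.
water reaching the mixer = 228.75 (from concentrate) + 1840×0.905 = 1893.9 tonne/day.
Product flow = 896.13 + 1840 = 2736.1 tonne/day; water fraction = 0.692.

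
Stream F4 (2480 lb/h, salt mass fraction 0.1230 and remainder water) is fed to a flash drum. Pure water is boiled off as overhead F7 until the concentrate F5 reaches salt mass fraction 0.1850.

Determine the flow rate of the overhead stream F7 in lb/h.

831.1 lb/h

salt is conserved: 2480×0.123 = 305.04 lb/h all reports to the concentrate.
Concentrate = 305.04/(target fraction) = 1648.9 lb/h.
Overhead = 2480 − 1648.9 = 831.14 lb/h.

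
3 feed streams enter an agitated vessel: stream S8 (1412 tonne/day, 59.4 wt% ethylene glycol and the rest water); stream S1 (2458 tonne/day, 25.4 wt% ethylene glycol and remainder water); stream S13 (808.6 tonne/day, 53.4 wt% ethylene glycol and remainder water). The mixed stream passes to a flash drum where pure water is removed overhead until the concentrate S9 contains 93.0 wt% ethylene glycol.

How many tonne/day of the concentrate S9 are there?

ethylene glycol entering = 1412×0.594 + 2458×0.254 + 808.6×0.534 = 1894.9 tonne/day.
All ethylene glycol reports to S9, so S9 = 1894.9/0.930 = 2037.5 tonne/day.

2037 tonne/day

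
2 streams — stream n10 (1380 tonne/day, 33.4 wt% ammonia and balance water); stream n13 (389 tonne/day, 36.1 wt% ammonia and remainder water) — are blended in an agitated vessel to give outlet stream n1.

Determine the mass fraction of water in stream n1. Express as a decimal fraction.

Total flow out = 1380 + 389 = 1769 tonne/day.
water in = 1380×0.666 + 389×0.639 = 1167.7 tonne/day.
water mass fraction in n1 = 1167.7/1769 = 0.660.

0.660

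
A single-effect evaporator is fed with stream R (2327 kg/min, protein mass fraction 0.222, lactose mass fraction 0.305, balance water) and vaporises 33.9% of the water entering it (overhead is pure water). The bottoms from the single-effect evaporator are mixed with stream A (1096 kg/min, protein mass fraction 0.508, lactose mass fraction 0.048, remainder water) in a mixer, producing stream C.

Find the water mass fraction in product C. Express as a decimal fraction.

0.398

Vapour removed = 0.339×0.473×2327 = 373.13 kg/min; concentrate = 1953.9 kg/min.
water reaching the mixer = 727.54 (from concentrate) + 1096×0.444 = 1214.2 kg/min.
Product flow = 1953.9 + 1096 = 3049.9 kg/min; water fraction = 0.398.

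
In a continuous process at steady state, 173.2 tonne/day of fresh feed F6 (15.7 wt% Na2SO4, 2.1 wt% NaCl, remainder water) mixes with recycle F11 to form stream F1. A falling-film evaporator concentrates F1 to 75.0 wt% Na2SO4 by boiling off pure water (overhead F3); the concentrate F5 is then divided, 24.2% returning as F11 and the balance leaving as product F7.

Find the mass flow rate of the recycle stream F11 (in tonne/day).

Overall Na2SO4 balance (none leaves overhead): Na2SO4 in fresh feed = Na2SO4 in product, i.e. 173.2×0.157 = (1−0.242)·F5·0.750.
F5 = 27.192/(0.750×0.758) = 47.832 tonne/day.
Recycle F11 = 0.242×47.832 = 11.575 tonne/day.

11.58 tonne/day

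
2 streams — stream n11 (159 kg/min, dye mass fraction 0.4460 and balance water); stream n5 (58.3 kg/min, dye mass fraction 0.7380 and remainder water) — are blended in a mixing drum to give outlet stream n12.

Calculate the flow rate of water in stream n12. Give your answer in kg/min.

103.4 kg/min

water out = water in = 159×0.554 + 58.3×0.262 = 103.36 kg/min.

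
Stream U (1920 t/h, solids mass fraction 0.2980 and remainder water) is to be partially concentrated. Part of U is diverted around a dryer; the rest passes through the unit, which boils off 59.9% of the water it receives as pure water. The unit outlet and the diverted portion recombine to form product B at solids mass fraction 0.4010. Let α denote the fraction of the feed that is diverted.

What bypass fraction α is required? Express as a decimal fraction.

0.389

All 1920×0.298 = 572.16 t/h of solids reaches B, so B = 572.16/0.401 = 1426.8 t/h and vapour = 493.17 t/h.
The evaporator receives (1−α)·1920 of feed at 0.702 water and removes 0.599 of that water:
0.599×0.702×(1−α)×1920 = 493.17
(1−α) = 493.17/807.36 = 0.6108;  α = 0.3892.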